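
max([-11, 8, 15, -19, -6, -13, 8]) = 15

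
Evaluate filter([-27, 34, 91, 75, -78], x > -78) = [-27, 34, 91, 75]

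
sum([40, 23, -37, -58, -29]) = -61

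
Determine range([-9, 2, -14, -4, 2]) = 16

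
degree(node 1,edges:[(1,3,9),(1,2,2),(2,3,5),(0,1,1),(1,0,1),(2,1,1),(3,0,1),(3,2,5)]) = 5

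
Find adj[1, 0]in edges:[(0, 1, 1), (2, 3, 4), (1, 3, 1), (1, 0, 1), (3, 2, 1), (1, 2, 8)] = 1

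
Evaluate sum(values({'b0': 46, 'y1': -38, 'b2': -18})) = -10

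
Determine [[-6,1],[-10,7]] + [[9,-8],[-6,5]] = [[3, -7], [-16, 12]]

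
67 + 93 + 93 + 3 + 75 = 331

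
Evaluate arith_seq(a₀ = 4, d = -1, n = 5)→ [4, 3, 2, 1, 0]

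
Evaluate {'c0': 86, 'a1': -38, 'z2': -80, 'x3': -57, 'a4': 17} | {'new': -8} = {'c0': 86, 'a1': -38, 'z2': -80, 'x3': -57, 'a4': 17, 'new': -8}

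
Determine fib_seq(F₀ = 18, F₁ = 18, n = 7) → F_2 = F_1 + F_0 = 36
F_3 = F_2 + F_1 = 54
F_4 = F_3 + F_2 = 90
...
= [18, 18, 36, 54, 90, 144, 234]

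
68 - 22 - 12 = 34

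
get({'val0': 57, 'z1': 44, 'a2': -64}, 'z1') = 44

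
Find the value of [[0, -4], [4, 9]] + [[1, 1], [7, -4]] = [[1, -3], [11, 5]]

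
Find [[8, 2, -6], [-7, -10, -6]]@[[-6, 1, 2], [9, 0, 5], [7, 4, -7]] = C[0][0] = (8)*(-6) + (2)*(9) + (-6)*(7) = -72
C[0][1] = (8)*(1) + (2)*(0) + (-6)*(4) = -16
C[0][2] = (8)*(2) + (2)*(5) + (-6)*(-7) = 68
C[1][0] = (-7)*(-6) + (-10)*(9) + (-6)*(7) = -90
C[1][1] = (-7)*(1) + (-10)*(0) + (-6)*(4) = -31
C[1][2] = (-7)*(2) + (-10)*(5) + (-6)*(-7) = -22
= [[-72, -16, 68], [-90, -31, -22]]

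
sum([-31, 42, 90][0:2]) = slice → [-31, 42]
(-31) + 42
= 11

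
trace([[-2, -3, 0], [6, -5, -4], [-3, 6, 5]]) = diagonal: (-2) + (-5) + 5
= -2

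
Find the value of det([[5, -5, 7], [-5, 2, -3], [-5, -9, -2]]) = (1)*(5)*det([[2, -3], [-9, -2]]) + (-1)*(-5)*det([[-5, -3], [-5, -2]]) + (1)*(7)*det([[-5, 2], [-5, -9]])
= -155 + -25 + 385
= 205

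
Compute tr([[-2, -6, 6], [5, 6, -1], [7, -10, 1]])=diagonal: (-2) + 6 + 1
= 5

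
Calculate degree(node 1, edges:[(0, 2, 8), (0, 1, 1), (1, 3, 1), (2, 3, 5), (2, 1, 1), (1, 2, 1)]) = 4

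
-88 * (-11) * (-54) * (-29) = 1515888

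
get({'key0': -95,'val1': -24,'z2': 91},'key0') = -95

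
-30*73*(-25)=54750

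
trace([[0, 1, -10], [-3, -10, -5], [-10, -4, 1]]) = diagonal: 0 + (-10) + 1
= -9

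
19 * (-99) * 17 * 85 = -2718045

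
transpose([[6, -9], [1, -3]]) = [[6, 1], [-9, -3]]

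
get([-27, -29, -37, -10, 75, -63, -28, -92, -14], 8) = -14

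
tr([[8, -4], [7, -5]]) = 3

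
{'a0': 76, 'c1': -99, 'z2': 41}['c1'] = -99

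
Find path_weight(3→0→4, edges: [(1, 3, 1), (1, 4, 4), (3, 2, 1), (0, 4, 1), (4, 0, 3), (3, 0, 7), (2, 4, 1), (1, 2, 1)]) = 8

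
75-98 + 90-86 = -19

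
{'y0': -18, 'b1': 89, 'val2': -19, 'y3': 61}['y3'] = 61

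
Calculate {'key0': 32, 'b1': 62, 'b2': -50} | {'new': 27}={'key0': 32, 'b1': 62, 'b2': -50, 'new': 27}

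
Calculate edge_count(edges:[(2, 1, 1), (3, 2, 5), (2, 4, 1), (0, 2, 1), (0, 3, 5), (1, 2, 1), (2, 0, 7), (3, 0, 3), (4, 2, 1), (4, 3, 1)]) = 10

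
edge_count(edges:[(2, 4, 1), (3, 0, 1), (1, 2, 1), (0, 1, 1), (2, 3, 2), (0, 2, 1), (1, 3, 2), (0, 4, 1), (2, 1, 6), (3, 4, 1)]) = 10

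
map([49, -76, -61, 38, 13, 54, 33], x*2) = 49*2=98, -76*2=-152, -61*2=-122, 38*2=76, 13*2=26, 54*2=108, 33*2=66
= [98, -152, -122, 76, 26, 108, 66]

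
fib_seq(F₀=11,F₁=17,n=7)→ F_2 = F_1 + F_0 = 28
F_3 = F_2 + F_1 = 45
F_4 = F_3 + F_2 = 73
...
= [11, 17, 28, 45, 73, 118, 191]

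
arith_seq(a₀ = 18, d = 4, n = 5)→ [18, 22, 26, 30, 34]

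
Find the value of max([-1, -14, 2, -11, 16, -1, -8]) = 16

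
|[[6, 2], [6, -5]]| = -42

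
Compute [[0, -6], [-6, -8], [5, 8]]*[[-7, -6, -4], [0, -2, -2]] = C[0][0] = (0)*(-7) + (-6)*(0) = 0
C[0][1] = (0)*(-6) + (-6)*(-2) = 12
C[0][2] = (0)*(-4) + (-6)*(-2) = 12
C[1][0] = (-6)*(-7) + (-8)*(0) = 42
C[1][1] = (-6)*(-6) + (-8)*(-2) = 52
C[1][2] = (-6)*(-4) + (-8)*(-2) = 40
... (3 more cells)
= [[0, 12, 12], [42, 52, 40], [-35, -46, -36]]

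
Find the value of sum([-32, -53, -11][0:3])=-96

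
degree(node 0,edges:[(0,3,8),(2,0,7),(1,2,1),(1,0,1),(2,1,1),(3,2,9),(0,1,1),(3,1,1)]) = 4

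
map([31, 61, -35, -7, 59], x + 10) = [41, 71, -25, 3, 69]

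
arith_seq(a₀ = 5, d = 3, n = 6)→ a_0 = 5 + 0*3 = 5
a_1 = 5 + 1*3 = 8
a_2 = 5 + 2*3 = 11
...
= [5, 8, 11, 14, 17, 20]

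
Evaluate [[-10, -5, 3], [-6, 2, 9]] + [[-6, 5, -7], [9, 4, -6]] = [[-16, 0, -4], [3, 6, 3]]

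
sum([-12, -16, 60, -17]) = 15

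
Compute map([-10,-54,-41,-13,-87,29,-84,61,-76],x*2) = [-20, -108, -82, -26, -174, 58, -168, 122, -152]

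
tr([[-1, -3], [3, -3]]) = diagonal: (-1) + (-3)
= -4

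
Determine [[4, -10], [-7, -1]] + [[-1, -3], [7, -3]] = [[3, -13], [0, -4]]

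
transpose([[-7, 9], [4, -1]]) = [[-7, 4], [9, -1]]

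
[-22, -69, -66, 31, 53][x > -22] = keep x where x > -22: -22✗, -69✗, -66✗, 31✓, 53✓
= [31, 53]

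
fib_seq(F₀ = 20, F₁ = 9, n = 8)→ [20, 9, 29, 38, 67, 105, 172, 277]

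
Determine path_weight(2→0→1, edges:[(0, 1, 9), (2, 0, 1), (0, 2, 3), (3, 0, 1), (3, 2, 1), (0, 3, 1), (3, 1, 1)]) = w(2→0)=1 + w(0→1)=9
= 10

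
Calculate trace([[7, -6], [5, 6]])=diagonal: 7 + 6
= 13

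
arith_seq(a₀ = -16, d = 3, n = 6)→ a_0 = -16 + 0*3 = -16
a_1 = -16 + 1*3 = -13
a_2 = -16 + 2*3 = -10
...
= [-16, -13, -10, -7, -4, -1]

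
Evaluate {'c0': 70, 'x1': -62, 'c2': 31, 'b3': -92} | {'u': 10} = {'c0': 70, 'x1': -62, 'c2': 31, 'b3': -92, 'u': 10}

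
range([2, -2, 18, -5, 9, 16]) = 23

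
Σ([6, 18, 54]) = 6 + 18 + 54
= 78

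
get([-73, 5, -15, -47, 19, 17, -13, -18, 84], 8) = 84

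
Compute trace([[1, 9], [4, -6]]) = diagonal: 1 + (-6)
= -5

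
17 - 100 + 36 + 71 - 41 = -17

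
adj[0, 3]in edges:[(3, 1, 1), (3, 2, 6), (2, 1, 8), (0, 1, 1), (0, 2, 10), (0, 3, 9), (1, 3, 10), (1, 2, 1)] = 9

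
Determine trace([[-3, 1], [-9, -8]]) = diagonal: (-3) + (-8)
= -11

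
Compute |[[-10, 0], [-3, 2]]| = -20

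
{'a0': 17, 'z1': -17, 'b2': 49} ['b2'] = 49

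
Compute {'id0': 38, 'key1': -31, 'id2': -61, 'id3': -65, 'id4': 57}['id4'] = 57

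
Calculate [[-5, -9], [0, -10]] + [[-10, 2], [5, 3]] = [[-15, -7], [5, -7]]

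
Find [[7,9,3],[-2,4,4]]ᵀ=[[7, -2], [9, 4], [3, 4]]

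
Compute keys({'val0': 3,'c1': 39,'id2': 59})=['val0', 'c1', 'id2']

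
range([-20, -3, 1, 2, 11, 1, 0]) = 31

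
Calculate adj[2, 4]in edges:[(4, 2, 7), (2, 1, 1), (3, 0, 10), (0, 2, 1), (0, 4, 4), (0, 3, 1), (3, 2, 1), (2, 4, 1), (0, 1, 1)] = 1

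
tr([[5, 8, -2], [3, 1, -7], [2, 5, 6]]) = 12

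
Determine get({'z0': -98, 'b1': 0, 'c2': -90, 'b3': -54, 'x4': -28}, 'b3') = -54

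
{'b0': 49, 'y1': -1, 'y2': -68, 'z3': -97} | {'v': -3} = {'b0': 49, 'y1': -1, 'y2': -68, 'z3': -97, 'v': -3}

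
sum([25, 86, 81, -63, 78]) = 25 + 86 + 81 + (-63) + 78
= 207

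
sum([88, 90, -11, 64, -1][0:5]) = slice → [88, 90, -11, 64, -1]
88 + 90 + (-11) + 64 + (-1)
= 230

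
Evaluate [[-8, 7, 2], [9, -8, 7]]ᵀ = [[-8, 9], [7, -8], [2, 7]]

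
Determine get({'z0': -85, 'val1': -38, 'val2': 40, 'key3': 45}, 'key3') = 45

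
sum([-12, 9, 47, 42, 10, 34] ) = 130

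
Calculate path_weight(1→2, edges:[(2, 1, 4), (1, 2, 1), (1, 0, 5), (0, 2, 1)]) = 1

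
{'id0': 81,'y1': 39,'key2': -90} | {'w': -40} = {'id0': 81, 'y1': 39, 'key2': -90, 'w': -40}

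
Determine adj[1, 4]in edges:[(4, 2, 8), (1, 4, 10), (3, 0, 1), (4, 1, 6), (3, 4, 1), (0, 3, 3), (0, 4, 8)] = 10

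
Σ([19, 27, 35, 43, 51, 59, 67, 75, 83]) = 19 + 27 + 35 + 43 + 51 + 59 + 67 + 75 + 83
= 459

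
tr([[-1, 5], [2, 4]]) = diagonal: (-1) + 4
= 3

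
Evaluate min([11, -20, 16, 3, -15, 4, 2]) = -20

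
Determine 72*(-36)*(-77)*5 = 997920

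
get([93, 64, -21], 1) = 64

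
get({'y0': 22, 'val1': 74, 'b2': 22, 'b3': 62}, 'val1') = 74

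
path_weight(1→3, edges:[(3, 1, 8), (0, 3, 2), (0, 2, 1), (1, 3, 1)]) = 1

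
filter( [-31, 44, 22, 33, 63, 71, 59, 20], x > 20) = keep x where x > 20: -31✗, 44✓, 22✓, 33✓, 63✓, 71✓, 59✓, 20✗
= [44, 22, 33, 63, 71, 59]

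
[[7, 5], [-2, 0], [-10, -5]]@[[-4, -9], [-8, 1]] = [[-68, -58], [8, 18], [80, 85]]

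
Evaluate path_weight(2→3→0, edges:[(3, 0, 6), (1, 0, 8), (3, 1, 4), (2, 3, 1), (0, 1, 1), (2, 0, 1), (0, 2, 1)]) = w(2→3)=1 + w(3→0)=6
= 7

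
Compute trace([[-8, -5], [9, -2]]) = diagonal: (-8) + (-2)
= -10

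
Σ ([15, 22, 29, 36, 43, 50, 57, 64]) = 316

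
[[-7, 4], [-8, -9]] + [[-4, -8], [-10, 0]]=[[-11, -4], [-18, -9]]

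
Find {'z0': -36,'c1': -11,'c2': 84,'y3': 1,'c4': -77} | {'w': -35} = {'z0': -36, 'c1': -11, 'c2': 84, 'y3': 1, 'c4': -77, 'w': -35}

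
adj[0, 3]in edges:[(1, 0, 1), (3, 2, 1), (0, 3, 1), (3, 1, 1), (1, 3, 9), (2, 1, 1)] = 1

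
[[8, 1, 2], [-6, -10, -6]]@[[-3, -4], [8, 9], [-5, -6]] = C[0][0] = (8)*(-3) + (1)*(8) + (2)*(-5) = -26
C[0][1] = (8)*(-4) + (1)*(9) + (2)*(-6) = -35
C[1][0] = (-6)*(-3) + (-10)*(8) + (-6)*(-5) = -32
C[1][1] = (-6)*(-4) + (-10)*(9) + (-6)*(-6) = -30
= [[-26, -35], [-32, -30]]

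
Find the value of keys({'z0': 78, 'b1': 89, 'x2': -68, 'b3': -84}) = ['z0', 'b1', 'x2', 'b3']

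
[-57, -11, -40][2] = -40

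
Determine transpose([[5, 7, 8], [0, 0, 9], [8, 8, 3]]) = [[5, 0, 8], [7, 0, 8], [8, 9, 3]]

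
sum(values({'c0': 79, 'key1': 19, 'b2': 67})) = 165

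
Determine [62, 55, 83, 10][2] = 83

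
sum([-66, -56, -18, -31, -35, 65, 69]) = (-66) + (-56) + (-18) + (-31) + (-35) + 65 + 69
= -72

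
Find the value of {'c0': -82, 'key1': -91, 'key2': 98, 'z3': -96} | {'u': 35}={'c0': -82, 'key1': -91, 'key2': 98, 'z3': -96, 'u': 35}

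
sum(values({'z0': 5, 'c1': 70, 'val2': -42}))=5 + 70 + (-42)
= 33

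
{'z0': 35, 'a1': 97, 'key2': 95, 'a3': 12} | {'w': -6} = {'z0': 35, 'a1': 97, 'key2': 95, 'a3': 12, 'w': -6}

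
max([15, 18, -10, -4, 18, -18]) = 18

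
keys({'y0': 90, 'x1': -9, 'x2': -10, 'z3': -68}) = ['y0', 'x1', 'x2', 'z3']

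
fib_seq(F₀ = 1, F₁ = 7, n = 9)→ [1, 7, 8, 15, 23, 38, 61, 99, 160]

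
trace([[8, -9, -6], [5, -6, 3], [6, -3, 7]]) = 9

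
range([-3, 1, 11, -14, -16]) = 27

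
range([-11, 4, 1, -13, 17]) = 30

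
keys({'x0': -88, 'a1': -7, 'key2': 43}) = ['x0', 'a1', 'key2']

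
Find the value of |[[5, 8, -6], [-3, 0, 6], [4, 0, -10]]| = (1)*(5)*det([[0, 6], [0, -10]]) + (-1)*(8)*det([[-3, 6], [4, -10]]) + (1)*(-6)*det([[-3, 0], [4, 0]])
= 0 + -48 + 0
= -48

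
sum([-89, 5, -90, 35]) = -139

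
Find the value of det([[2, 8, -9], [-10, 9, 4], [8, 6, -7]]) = (1)*(2)*det([[9, 4], [6, -7]]) + (-1)*(8)*det([[-10, 4], [8, -7]]) + (1)*(-9)*det([[-10, 9], [8, 6]])
= -174 + -304 + 1188
= 710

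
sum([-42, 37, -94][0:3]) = slice → [-42, 37, -94]
(-42) + 37 + (-94)
= -99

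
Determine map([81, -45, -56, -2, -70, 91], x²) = [6561, 2025, 3136, 4, 4900, 8281]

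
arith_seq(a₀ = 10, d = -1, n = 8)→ a_0 = 10 + 0*-1 = 10
a_1 = 10 + 1*-1 = 9
a_2 = 10 + 2*-1 = 8
...
= [10, 9, 8, 7, 6, 5, 4, 3]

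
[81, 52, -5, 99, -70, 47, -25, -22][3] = 99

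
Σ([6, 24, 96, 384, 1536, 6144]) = 8190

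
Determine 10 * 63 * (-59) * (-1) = 37170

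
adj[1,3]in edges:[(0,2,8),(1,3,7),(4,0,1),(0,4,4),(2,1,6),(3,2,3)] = 7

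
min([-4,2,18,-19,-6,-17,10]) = -19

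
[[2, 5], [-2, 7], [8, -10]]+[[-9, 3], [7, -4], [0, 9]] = [[-7, 8], [5, 3], [8, -1]]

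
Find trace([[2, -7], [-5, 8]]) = diagonal: 2 + 8
= 10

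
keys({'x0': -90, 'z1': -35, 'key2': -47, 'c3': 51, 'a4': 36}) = ['x0', 'z1', 'key2', 'c3', 'a4']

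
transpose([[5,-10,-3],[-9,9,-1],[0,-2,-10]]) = [[5, -9, 0], [-10, 9, -2], [-3, -1, -10]]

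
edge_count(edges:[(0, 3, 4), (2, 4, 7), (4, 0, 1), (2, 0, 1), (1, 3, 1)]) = 5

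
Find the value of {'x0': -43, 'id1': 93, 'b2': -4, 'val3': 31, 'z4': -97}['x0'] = -43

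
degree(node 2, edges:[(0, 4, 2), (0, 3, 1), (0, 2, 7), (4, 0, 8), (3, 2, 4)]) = 2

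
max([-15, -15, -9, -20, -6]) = -6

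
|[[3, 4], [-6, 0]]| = (3)*(0) - (4)*(-6)
= 24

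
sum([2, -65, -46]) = 2 + (-65) + (-46)
= -109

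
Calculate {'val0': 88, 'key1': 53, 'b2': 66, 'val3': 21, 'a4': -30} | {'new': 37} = {'val0': 88, 'key1': 53, 'b2': 66, 'val3': 21, 'a4': -30, 'new': 37}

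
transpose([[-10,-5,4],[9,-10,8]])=[[-10, 9], [-5, -10], [4, 8]]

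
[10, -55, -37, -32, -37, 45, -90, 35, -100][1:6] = [-55, -37, -32, -37, 45]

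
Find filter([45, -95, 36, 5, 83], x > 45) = [83]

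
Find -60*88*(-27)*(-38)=-5417280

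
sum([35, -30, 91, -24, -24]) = 35 + (-30) + 91 + (-24) + (-24)
= 48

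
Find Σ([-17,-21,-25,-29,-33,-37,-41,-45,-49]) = (-17) + (-21) + (-25) + (-29) + (-33) + (-37) + (-41) + (-45) + (-49)
= -297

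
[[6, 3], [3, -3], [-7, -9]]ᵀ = [[6, 3, -7], [3, -3, -9]]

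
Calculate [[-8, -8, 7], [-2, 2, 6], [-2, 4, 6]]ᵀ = [[-8, -2, -2], [-8, 2, 4], [7, 6, 6]]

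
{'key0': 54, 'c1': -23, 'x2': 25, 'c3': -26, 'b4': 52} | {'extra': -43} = {'key0': 54, 'c1': -23, 'x2': 25, 'c3': -26, 'b4': 52, 'extra': -43}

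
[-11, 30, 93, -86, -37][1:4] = [30, 93, -86]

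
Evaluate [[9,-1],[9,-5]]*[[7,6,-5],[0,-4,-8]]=C[0][0] = (9)*(7) + (-1)*(0) = 63
C[0][1] = (9)*(6) + (-1)*(-4) = 58
C[0][2] = (9)*(-5) + (-1)*(-8) = -37
C[1][0] = (9)*(7) + (-5)*(0) = 63
C[1][1] = (9)*(6) + (-5)*(-4) = 74
C[1][2] = (9)*(-5) + (-5)*(-8) = -5
= [[63, 58, -37], [63, 74, -5]]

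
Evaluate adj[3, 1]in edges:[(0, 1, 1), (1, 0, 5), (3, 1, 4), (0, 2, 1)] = 4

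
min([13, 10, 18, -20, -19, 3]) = -20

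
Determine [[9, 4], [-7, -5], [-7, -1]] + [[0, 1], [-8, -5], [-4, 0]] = [[9, 5], [-15, -10], [-11, -1]]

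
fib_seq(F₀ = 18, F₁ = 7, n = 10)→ F_2 = F_1 + F_0 = 25
F_3 = F_2 + F_1 = 32
F_4 = F_3 + F_2 = 57
...
= [18, 7, 25, 32, 57, 89, 146, 235, 381, 616]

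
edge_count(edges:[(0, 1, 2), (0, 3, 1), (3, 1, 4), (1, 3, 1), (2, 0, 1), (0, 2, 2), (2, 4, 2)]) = 7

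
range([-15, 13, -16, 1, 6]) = 29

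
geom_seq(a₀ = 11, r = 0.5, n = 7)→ [11.0, 5.5, 2.75, 1.375, 0.6875, 0.34375, 0.171875]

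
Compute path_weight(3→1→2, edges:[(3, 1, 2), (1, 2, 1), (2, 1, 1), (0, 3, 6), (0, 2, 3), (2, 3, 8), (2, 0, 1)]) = w(3→1)=2 + w(1→2)=1
= 3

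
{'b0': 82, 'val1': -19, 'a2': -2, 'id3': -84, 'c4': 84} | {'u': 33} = {'b0': 82, 'val1': -19, 'a2': -2, 'id3': -84, 'c4': 84, 'u': 33}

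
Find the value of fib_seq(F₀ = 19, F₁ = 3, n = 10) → [19, 3, 22, 25, 47, 72, 119, 191, 310, 501]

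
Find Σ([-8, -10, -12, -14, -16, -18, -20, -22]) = (-8) + (-10) + (-12) + (-14) + (-16) + (-18) + (-20) + (-22)
= -120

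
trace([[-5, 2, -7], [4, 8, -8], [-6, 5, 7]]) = diagonal: (-5) + 8 + 7
= 10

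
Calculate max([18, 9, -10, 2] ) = 18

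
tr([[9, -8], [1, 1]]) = 10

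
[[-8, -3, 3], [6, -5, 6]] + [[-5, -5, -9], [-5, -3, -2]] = [[-13, -8, -6], [1, -8, 4]]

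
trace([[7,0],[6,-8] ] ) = diagonal: 7 + (-8)
= -1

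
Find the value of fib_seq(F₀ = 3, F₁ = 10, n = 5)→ [3, 10, 13, 23, 36]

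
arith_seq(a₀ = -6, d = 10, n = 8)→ a_0 = -6 + 0*10 = -6
a_1 = -6 + 1*10 = 4
a_2 = -6 + 2*10 = 14
...
= [-6, 4, 14, 24, 34, 44, 54, 64]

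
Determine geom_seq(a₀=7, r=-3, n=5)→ [7, -21, 63, -189, 567]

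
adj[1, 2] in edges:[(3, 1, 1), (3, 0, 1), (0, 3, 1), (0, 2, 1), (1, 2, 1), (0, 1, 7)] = 1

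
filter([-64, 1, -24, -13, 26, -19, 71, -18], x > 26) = keep x where x > 26: -64✗, 1✗, -24✗, -13✗, 26✗, -19✗, 71✓, -18✗
= [71]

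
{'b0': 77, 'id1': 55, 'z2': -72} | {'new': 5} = {'b0': 77, 'id1': 55, 'z2': -72, 'new': 5}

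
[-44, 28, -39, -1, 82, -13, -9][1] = 28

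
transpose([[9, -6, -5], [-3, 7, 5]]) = [[9, -3], [-6, 7], [-5, 5]]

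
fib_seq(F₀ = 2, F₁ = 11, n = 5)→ [2, 11, 13, 24, 37]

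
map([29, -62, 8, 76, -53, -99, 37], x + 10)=29+10=39, -62+10=-52, 8+10=18, 76+10=86, -53+10=-43, -99+10=-89, 37+10=47
= [39, -52, 18, 86, -43, -89, 47]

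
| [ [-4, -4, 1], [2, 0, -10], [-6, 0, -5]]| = -280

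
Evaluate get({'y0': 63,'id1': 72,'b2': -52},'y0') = 63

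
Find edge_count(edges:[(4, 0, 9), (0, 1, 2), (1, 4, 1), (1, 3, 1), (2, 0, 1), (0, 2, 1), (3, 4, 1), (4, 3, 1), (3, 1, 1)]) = 9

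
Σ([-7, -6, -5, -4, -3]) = (-7) + (-6) + (-5) + (-4) + (-3)
= -25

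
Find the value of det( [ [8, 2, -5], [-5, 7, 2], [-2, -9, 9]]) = 435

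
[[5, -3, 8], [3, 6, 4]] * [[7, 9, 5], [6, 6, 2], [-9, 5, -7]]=[[-55, 67, -37], [21, 83, -1]]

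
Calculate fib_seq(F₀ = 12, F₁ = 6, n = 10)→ [12, 6, 18, 24, 42, 66, 108, 174, 282, 456]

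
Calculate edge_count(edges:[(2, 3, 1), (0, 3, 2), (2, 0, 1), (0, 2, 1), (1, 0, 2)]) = 5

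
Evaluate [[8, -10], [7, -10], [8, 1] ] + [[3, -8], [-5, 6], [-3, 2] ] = [[11, -18], [2, -4], [5, 3]]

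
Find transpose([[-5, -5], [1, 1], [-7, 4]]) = [[-5, 1, -7], [-5, 1, 4]]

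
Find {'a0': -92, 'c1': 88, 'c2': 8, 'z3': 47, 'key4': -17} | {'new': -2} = {'a0': -92, 'c1': 88, 'c2': 8, 'z3': 47, 'key4': -17, 'new': -2}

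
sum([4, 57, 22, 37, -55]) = 65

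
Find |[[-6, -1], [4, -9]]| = (-6)*(-9) - (-1)*(4)
= 58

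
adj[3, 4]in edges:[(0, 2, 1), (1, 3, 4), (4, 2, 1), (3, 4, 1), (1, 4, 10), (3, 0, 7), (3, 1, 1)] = 1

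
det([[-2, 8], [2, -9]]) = 2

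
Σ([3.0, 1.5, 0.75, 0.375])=3.0 + 1.5 + 0.75 + 0.375
= 5.625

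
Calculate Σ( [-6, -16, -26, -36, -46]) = (-6) + (-16) + (-26) + (-36) + (-46)
= -130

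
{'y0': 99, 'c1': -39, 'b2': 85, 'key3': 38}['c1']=-39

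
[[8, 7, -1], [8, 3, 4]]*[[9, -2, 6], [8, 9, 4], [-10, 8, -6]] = [[138, 39, 82], [56, 43, 36]]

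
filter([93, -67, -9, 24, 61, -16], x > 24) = keep x where x > 24: 93✓, -67✗, -9✗, 24✗, 61✓, -16✗
= [93, 61]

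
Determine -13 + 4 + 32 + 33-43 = 13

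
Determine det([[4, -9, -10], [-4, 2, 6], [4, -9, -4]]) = -168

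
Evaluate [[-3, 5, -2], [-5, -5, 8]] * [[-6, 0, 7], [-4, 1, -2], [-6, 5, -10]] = C[0][0] = (-3)*(-6) + (5)*(-4) + (-2)*(-6) = 10
C[0][1] = (-3)*(0) + (5)*(1) + (-2)*(5) = -5
C[0][2] = (-3)*(7) + (5)*(-2) + (-2)*(-10) = -11
C[1][0] = (-5)*(-6) + (-5)*(-4) + (8)*(-6) = 2
C[1][1] = (-5)*(0) + (-5)*(1) + (8)*(5) = 35
C[1][2] = (-5)*(7) + (-5)*(-2) + (8)*(-10) = -105
= [[10, -5, -11], [2, 35, -105]]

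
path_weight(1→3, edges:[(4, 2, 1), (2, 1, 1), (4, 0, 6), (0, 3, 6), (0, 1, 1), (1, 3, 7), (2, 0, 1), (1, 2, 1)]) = 7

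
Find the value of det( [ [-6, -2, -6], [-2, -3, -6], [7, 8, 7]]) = -136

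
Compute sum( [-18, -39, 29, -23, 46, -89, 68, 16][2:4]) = 6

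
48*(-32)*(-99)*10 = 1520640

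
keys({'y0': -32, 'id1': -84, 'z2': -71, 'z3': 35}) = ['y0', 'id1', 'z2', 'z3']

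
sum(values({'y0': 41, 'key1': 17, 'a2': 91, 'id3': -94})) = 55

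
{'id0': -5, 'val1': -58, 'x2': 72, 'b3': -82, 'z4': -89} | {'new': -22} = {'id0': -5, 'val1': -58, 'x2': 72, 'b3': -82, 'z4': -89, 'new': -22}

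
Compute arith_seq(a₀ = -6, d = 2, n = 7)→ [-6, -4, -2, 0, 2, 4, 6]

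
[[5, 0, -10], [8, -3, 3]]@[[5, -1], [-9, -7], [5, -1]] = C[0][0] = (5)*(5) + (0)*(-9) + (-10)*(5) = -25
C[0][1] = (5)*(-1) + (0)*(-7) + (-10)*(-1) = 5
C[1][0] = (8)*(5) + (-3)*(-9) + (3)*(5) = 82
C[1][1] = (8)*(-1) + (-3)*(-7) + (3)*(-1) = 10
= [[-25, 5], [82, 10]]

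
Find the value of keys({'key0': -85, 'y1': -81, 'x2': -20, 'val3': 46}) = ['key0', 'y1', 'x2', 'val3']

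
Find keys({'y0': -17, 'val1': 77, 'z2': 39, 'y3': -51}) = ['y0', 'val1', 'z2', 'y3']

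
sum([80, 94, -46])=128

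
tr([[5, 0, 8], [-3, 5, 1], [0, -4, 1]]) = diagonal: 5 + 5 + 1
= 11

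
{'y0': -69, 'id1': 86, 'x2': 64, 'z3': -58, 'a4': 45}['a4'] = 45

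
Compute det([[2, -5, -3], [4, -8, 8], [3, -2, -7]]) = -164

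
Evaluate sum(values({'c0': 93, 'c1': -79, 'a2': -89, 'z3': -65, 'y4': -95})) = 93 + (-79) + (-89) + (-65) + (-95)
= -235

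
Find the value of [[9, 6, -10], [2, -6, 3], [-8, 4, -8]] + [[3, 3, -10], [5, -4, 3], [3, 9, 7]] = [[12, 9, -20], [7, -10, 6], [-5, 13, -1]]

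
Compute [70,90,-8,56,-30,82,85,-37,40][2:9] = [-8, 56, -30, 82, 85, -37, 40]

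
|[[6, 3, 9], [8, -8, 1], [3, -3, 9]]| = -621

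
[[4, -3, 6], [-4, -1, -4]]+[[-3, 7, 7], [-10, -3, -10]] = [[1, 4, 13], [-14, -4, -14]]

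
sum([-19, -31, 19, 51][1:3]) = slice → [-31, 19]
(-31) + 19
= -12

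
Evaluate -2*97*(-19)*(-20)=-73720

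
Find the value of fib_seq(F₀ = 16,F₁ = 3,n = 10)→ [16, 3, 19, 22, 41, 63, 104, 167, 271, 438]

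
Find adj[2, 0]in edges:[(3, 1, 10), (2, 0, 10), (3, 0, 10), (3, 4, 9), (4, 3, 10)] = 10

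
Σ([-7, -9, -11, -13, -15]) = (-7) + (-9) + (-11) + (-13) + (-15)
= -55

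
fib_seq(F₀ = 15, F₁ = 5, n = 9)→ F_2 = F_1 + F_0 = 20
F_3 = F_2 + F_1 = 25
F_4 = F_3 + F_2 = 45
...
= [15, 5, 20, 25, 45, 70, 115, 185, 300]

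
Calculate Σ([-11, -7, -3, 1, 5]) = (-11) + (-7) + (-3) + 1 + 5
= -15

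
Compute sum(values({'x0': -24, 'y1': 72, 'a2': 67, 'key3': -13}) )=102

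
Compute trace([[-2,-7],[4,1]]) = -1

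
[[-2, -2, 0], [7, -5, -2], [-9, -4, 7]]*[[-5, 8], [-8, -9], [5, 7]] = C[0][0] = (-2)*(-5) + (-2)*(-8) + (0)*(5) = 26
C[0][1] = (-2)*(8) + (-2)*(-9) + (0)*(7) = 2
C[1][0] = (7)*(-5) + (-5)*(-8) + (-2)*(5) = -5
C[1][1] = (7)*(8) + (-5)*(-9) + (-2)*(7) = 87
C[2][0] = (-9)*(-5) + (-4)*(-8) + (7)*(5) = 112
C[2][1] = (-9)*(8) + (-4)*(-9) + (7)*(7) = 13
= [[26, 2], [-5, 87], [112, 13]]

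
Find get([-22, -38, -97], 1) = -38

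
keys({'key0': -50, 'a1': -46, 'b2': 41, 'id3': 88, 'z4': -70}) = ['key0', 'a1', 'b2', 'id3', 'z4']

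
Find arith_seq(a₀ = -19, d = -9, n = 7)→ [-19, -28, -37, -46, -55, -64, -73]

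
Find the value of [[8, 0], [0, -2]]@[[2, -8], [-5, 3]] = [[16, -64], [10, -6]]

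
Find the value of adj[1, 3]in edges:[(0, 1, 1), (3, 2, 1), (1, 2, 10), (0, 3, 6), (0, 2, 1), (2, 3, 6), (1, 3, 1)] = 1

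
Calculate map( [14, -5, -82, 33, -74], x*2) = 14*2=28, -5*2=-10, -82*2=-164, 33*2=66, -74*2=-148
= [28, -10, -164, 66, -148]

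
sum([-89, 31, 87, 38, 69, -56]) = 80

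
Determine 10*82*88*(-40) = -2886400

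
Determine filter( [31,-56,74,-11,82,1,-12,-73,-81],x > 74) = keep x where x > 74: 31✗, -56✗, 74✗, -11✗, 82✓, 1✗, -12✗, -73✗, -81✗
= [82]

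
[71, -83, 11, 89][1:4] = [-83, 11, 89]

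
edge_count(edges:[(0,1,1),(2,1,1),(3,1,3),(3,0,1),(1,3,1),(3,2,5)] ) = 6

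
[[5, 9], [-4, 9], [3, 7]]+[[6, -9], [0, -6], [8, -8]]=[[11, 0], [-4, 3], [11, -1]]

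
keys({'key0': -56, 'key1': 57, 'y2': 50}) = ['key0', 'key1', 'y2']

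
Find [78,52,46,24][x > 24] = keep x where x > 24: 78✓, 52✓, 46✓, 24✗
= [78, 52, 46]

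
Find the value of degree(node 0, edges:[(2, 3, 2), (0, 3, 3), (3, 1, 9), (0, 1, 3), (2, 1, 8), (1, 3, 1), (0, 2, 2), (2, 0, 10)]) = 4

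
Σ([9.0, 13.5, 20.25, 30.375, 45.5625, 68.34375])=9.0 + 13.5 + 20.25 + 30.375 + 45.5625 + 68.34375
= 187.03125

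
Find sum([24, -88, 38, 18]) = -8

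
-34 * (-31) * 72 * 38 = 2883744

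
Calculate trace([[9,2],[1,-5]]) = diagonal: 9 + (-5)
= 4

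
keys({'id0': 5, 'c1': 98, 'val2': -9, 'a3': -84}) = ['id0', 'c1', 'val2', 'a3']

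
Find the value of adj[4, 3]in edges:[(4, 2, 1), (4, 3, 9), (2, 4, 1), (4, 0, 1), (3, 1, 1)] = 9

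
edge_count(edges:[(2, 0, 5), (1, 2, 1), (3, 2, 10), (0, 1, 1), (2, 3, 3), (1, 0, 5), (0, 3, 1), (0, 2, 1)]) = 8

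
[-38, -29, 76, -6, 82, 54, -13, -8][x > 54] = keep x where x > 54: -38✗, -29✗, 76✓, -6✗, 82✓, 54✗, -13✗, -8✗
= [76, 82]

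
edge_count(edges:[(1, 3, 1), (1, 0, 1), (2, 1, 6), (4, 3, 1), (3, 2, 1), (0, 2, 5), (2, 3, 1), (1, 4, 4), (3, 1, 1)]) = 9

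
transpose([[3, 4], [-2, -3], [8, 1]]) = [[3, -2, 8], [4, -3, 1]]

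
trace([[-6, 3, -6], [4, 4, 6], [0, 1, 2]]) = 0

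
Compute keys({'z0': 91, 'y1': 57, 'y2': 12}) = ['z0', 'y1', 'y2']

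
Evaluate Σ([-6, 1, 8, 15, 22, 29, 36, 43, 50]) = 198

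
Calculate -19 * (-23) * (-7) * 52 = -159068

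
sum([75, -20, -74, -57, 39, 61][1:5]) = -112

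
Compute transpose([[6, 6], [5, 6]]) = [[6, 5], [6, 6]]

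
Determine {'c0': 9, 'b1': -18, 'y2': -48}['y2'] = -48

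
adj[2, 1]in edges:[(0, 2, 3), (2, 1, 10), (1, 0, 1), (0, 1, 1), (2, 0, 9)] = 10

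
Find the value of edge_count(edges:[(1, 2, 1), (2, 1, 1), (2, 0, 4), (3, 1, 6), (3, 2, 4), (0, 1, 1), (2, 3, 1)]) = 7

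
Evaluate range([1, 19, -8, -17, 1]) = 36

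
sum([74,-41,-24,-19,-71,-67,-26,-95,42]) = 74 + (-41) + (-24) + (-19) + (-71) + (-67) + (-26) + (-95) + 42
= -227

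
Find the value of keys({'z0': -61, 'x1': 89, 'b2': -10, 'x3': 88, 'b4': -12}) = ['z0', 'x1', 'b2', 'x3', 'b4']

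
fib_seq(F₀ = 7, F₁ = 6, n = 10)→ [7, 6, 13, 19, 32, 51, 83, 134, 217, 351]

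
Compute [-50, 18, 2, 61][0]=-50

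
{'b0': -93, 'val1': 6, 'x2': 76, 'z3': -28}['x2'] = 76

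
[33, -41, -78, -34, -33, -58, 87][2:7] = [-78, -34, -33, -58, 87]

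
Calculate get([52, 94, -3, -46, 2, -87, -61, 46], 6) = -61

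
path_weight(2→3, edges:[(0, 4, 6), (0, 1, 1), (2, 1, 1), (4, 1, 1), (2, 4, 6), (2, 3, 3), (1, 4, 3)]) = w(2→3)=3
= 3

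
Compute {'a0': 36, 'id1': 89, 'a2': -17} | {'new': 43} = {'a0': 36, 'id1': 89, 'a2': -17, 'new': 43}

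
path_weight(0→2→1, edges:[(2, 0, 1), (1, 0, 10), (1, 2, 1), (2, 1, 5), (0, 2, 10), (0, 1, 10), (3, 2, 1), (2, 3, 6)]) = w(0→2)=10 + w(2→1)=5
= 15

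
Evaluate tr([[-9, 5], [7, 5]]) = -4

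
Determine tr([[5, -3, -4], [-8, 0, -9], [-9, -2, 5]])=10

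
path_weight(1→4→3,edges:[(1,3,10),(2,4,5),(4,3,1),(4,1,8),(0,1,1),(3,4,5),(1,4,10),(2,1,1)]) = 11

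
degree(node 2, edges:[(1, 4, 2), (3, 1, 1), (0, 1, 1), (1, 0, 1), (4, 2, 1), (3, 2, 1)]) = incident: (4,2), (3,2)
= 2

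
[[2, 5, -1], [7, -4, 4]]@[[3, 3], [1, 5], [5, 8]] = [[6, 23], [37, 33]]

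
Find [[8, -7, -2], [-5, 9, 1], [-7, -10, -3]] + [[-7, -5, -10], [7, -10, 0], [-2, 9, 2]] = [[1, -12, -12], [2, -1, 1], [-9, -1, -1]]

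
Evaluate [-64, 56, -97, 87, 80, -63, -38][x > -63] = keep x where x > -63: -64✗, 56✓, -97✗, 87✓, 80✓, -63✗, -38✓
= [56, 87, 80, -38]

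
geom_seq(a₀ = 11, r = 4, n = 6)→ a_0 = 11*4^0 = 11
a_1 = 11*4^1 = 44
a_2 = 11*4^2 = 176
...
= [11, 44, 176, 704, 2816, 11264]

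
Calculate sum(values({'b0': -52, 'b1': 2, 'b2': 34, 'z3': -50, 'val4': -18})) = (-52) + 2 + 34 + (-50) + (-18)
= -84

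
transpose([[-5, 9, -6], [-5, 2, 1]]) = [[-5, -5], [9, 2], [-6, 1]]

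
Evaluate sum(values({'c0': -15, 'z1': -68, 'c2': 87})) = 4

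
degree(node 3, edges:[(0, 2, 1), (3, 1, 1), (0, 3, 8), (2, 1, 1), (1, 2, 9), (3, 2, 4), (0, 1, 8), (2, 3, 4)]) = incident: (3,1), (0,3), (3,2), (2,3)
= 4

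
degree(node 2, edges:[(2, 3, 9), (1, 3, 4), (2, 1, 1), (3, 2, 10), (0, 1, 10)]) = 3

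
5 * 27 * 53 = 7155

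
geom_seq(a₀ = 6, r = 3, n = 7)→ [6, 18, 54, 162, 486, 1458, 4374]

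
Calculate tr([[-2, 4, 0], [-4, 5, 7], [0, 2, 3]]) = diagonal: (-2) + 5 + 3
= 6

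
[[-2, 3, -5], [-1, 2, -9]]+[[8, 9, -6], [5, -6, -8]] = [[6, 12, -11], [4, -4, -17]]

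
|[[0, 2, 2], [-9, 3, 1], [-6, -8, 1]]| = (1)*(0)*det([[3, 1], [-8, 1]]) + (-1)*(2)*det([[-9, 1], [-6, 1]]) + (1)*(2)*det([[-9, 3], [-6, -8]])
= 0 + 6 + 180
= 186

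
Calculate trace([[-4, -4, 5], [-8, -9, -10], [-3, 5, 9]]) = diagonal: (-4) + (-9) + 9
= -4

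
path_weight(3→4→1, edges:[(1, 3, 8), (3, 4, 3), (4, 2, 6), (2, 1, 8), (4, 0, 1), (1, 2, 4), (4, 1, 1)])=4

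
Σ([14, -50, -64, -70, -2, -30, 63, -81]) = -220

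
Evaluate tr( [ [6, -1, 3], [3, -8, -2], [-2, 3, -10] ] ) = diagonal: 6 + (-8) + (-10)
= -12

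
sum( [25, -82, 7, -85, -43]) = -178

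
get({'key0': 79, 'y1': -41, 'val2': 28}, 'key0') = 79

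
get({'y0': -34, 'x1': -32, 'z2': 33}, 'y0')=-34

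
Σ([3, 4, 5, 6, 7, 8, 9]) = 42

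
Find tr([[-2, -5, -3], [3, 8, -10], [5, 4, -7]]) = diagonal: (-2) + 8 + (-7)
= -1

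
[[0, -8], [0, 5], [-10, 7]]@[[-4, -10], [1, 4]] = C[0][0] = (0)*(-4) + (-8)*(1) = -8
C[0][1] = (0)*(-10) + (-8)*(4) = -32
C[1][0] = (0)*(-4) + (5)*(1) = 5
C[1][1] = (0)*(-10) + (5)*(4) = 20
C[2][0] = (-10)*(-4) + (7)*(1) = 47
C[2][1] = (-10)*(-10) + (7)*(4) = 128
= [[-8, -32], [5, 20], [47, 128]]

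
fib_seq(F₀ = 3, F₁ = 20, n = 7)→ [3, 20, 23, 43, 66, 109, 175]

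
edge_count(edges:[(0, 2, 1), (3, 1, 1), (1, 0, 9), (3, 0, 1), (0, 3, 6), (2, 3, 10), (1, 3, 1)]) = 7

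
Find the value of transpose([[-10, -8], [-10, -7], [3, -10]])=[[-10, -10, 3], [-8, -7, -10]]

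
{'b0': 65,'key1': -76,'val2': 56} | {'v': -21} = {'b0': 65, 'key1': -76, 'val2': 56, 'v': -21}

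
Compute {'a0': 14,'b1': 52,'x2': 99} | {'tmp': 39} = {'a0': 14, 'b1': 52, 'x2': 99, 'tmp': 39}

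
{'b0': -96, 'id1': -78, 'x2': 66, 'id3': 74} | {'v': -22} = {'b0': -96, 'id1': -78, 'x2': 66, 'id3': 74, 'v': -22}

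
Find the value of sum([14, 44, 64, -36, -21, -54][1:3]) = slice → [44, 64]
44 + 64
= 108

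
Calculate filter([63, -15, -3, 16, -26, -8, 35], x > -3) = [63, 16, 35]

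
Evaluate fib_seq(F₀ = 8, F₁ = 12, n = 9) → F_2 = F_1 + F_0 = 20
F_3 = F_2 + F_1 = 32
F_4 = F_3 + F_2 = 52
...
= [8, 12, 20, 32, 52, 84, 136, 220, 356]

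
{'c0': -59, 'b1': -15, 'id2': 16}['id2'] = 16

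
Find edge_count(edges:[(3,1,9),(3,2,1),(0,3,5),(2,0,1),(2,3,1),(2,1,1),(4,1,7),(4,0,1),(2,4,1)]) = 9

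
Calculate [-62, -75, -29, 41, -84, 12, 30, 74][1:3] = [-75, -29]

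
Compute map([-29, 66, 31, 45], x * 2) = [-58, 132, 62, 90]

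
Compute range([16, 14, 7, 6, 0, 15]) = 16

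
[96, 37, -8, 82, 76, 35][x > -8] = keep x where x > -8: 96✓, 37✓, -8✗, 82✓, 76✓, 35✓
= [96, 37, 82, 76, 35]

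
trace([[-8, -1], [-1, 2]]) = -6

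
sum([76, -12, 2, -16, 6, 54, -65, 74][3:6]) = 44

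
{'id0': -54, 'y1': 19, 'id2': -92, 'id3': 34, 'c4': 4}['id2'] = -92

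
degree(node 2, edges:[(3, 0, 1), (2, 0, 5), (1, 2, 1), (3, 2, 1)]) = 3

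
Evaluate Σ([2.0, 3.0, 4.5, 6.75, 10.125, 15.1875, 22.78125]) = 2.0 + 3.0 + 4.5 + 6.75 + 10.125 + 15.1875 + 22.78125
= 64.34375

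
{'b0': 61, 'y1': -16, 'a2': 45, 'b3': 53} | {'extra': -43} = {'b0': 61, 'y1': -16, 'a2': 45, 'b3': 53, 'extra': -43}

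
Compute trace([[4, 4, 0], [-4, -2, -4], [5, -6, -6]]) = diagonal: 4 + (-2) + (-6)
= -4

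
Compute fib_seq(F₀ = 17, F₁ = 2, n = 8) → F_2 = F_1 + F_0 = 19
F_3 = F_2 + F_1 = 21
F_4 = F_3 + F_2 = 40
...
= [17, 2, 19, 21, 40, 61, 101, 162]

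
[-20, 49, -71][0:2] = [-20, 49]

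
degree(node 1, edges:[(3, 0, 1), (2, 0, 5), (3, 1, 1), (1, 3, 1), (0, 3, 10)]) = incident: (3,1), (1,3)
= 2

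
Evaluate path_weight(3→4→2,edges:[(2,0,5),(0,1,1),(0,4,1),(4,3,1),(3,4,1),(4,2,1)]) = 2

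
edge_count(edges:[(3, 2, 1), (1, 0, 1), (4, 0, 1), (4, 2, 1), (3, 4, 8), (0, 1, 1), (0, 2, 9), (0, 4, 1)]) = 8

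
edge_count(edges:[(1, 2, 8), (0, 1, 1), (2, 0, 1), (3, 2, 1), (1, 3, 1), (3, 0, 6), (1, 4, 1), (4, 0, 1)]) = 8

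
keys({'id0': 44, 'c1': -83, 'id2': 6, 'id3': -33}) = ['id0', 'c1', 'id2', 'id3']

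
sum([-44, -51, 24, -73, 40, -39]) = (-44) + (-51) + 24 + (-73) + 40 + (-39)
= -143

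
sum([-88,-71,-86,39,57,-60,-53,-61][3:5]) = 96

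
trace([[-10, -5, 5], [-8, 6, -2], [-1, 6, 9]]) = diagonal: (-10) + 6 + 9
= 5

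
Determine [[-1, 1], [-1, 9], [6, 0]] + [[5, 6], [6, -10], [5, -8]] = [[4, 7], [5, -1], [11, -8]]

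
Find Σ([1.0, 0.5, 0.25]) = 1.75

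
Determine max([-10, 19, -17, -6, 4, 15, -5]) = 19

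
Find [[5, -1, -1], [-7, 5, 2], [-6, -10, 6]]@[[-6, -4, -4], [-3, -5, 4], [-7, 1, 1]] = C[0][0] = (5)*(-6) + (-1)*(-3) + (-1)*(-7) = -20
C[0][1] = (5)*(-4) + (-1)*(-5) + (-1)*(1) = -16
C[0][2] = (5)*(-4) + (-1)*(4) + (-1)*(1) = -25
C[1][0] = (-7)*(-6) + (5)*(-3) + (2)*(-7) = 13
C[1][1] = (-7)*(-4) + (5)*(-5) + (2)*(1) = 5
C[1][2] = (-7)*(-4) + (5)*(4) + (2)*(1) = 50
... (3 more cells)
= [[-20, -16, -25], [13, 5, 50], [24, 80, -10]]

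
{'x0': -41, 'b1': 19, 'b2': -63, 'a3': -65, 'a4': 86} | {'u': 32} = {'x0': -41, 'b1': 19, 'b2': -63, 'a3': -65, 'a4': 86, 'u': 32}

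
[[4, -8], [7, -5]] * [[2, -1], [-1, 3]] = [[16, -28], [19, -22]]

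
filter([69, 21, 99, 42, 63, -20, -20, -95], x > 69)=keep x where x > 69: 69✗, 21✗, 99✓, 42✗, 63✗, -20✗, -20✗, -95✗
= [99]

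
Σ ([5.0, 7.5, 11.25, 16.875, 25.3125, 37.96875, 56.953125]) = 5.0 + 7.5 + 11.25 + 16.875 + 25.3125 + 37.96875 + 56.953125
= 160.859375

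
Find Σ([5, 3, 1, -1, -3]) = 5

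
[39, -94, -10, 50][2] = -10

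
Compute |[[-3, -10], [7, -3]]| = (-3)*(-3) - (-10)*(7)
= 79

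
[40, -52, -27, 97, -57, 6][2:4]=[-27, 97]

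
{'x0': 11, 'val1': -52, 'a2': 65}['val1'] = -52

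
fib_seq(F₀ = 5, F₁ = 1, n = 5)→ [5, 1, 6, 7, 13]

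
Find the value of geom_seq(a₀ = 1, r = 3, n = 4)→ [1, 3, 9, 27]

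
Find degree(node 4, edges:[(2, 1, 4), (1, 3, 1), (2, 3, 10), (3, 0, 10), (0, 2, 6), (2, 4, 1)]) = incident: (2,4)
= 1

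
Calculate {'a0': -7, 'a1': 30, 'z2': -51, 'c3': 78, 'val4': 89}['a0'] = -7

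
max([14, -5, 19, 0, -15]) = 19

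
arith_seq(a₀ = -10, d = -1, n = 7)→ a_0 = -10 + 0*-1 = -10
a_1 = -10 + 1*-1 = -11
a_2 = -10 + 2*-1 = -12
...
= [-10, -11, -12, -13, -14, -15, -16]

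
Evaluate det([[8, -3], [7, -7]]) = -35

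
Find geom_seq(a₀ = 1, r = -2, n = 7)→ [1, -2, 4, -8, 16, -32, 64]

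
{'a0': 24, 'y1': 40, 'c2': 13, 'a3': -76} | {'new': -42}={'a0': 24, 'y1': 40, 'c2': 13, 'a3': -76, 'new': -42}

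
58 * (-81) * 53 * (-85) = 21164490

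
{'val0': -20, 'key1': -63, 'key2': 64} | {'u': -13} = {'val0': -20, 'key1': -63, 'key2': 64, 'u': -13}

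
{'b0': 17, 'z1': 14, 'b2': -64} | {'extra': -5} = {'b0': 17, 'z1': 14, 'b2': -64, 'extra': -5}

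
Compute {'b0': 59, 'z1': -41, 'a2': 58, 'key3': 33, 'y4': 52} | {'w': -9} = {'b0': 59, 'z1': -41, 'a2': 58, 'key3': 33, 'y4': 52, 'w': -9}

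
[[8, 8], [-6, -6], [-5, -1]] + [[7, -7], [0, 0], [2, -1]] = [[15, 1], [-6, -6], [-3, -2]]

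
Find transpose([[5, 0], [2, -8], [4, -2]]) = [[5, 2, 4], [0, -8, -2]]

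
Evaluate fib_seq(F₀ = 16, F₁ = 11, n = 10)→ [16, 11, 27, 38, 65, 103, 168, 271, 439, 710]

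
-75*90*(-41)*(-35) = -9686250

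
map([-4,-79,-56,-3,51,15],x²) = [16, 6241, 3136, 9, 2601, 225]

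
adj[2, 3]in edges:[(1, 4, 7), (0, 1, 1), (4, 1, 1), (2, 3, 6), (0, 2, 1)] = 6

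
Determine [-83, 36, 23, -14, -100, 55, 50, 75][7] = 75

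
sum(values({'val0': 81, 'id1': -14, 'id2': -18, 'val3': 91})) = 81 + (-14) + (-18) + 91
= 140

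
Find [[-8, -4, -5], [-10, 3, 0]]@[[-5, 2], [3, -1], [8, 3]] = [[-12, -27], [59, -23]]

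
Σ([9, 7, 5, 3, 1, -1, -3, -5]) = 16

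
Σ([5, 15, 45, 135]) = 5 + 15 + 45 + 135
= 200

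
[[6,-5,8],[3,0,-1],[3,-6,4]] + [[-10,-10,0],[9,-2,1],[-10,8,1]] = [[-4, -15, 8], [12, -2, 0], [-7, 2, 5]]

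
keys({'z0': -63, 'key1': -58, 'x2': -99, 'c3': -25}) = ['z0', 'key1', 'x2', 'c3']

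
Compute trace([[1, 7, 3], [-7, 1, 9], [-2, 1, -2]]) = 0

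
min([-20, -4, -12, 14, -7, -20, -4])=-20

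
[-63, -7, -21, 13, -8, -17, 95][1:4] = [-7, -21, 13]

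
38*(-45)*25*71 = -3035250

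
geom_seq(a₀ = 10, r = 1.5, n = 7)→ a_0 = 10*1.5^0 = 10.0
a_1 = 10*1.5^1 = 15.0
a_2 = 10*1.5^2 = 22.5
...
= [10.0, 15.0, 22.5, 33.75, 50.625, 75.9375, 113.90625]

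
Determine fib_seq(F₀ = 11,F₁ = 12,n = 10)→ F_2 = F_1 + F_0 = 23
F_3 = F_2 + F_1 = 35
F_4 = F_3 + F_2 = 58
...
= [11, 12, 23, 35, 58, 93, 151, 244, 395, 639]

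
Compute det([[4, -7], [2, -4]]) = (4)*(-4) - (-7)*(2)
= -2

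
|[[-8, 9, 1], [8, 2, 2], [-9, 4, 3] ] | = -312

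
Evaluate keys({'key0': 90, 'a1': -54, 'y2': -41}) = ['key0', 'a1', 'y2']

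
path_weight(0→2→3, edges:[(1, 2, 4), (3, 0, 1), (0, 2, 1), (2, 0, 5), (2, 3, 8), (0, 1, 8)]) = 9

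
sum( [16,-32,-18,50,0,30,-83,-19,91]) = 35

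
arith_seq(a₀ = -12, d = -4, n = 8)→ [-12, -16, -20, -24, -28, -32, -36, -40]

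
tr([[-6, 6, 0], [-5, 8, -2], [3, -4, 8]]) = 10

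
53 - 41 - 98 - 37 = -123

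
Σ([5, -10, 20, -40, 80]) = 55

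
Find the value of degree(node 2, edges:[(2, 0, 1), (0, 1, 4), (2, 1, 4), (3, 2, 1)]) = 3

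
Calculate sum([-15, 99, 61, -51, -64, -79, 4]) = (-15) + 99 + 61 + (-51) + (-64) + (-79) + 4
= -45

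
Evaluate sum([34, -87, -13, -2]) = -68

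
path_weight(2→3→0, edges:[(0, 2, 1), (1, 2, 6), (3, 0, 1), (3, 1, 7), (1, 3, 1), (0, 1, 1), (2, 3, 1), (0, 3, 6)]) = w(2→3)=1 + w(3→0)=1
= 2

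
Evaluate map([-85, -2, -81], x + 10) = -85+10=-75, -2+10=8, -81+10=-71
= [-75, 8, -71]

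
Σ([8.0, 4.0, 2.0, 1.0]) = 15.0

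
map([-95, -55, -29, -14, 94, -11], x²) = (-95)²=9025, (-55)²=3025, (-29)²=841, (-14)²=196, (94)²=8836, (-11)²=121
= [9025, 3025, 841, 196, 8836, 121]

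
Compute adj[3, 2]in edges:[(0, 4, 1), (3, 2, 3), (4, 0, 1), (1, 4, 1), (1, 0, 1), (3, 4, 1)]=3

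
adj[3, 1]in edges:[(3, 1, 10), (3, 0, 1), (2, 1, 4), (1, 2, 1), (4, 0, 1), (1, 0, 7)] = 10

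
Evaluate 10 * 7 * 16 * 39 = 43680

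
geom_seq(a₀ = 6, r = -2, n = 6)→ [6, -12, 24, -48, 96, -192]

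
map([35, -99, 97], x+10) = 35+10=45, -99+10=-89, 97+10=107
= [45, -89, 107]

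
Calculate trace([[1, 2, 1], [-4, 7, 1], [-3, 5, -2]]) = 6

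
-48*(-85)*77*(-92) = -28902720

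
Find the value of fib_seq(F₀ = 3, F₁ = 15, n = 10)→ F_2 = F_1 + F_0 = 18
F_3 = F_2 + F_1 = 33
F_4 = F_3 + F_2 = 51
...
= [3, 15, 18, 33, 51, 84, 135, 219, 354, 573]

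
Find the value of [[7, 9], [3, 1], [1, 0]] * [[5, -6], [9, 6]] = [[116, 12], [24, -12], [5, -6]]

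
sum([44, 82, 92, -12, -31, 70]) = 44 + 82 + 92 + (-12) + (-31) + 70
= 245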